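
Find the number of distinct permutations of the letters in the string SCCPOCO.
7! / (1! × 2! × 1! × 3!) = 420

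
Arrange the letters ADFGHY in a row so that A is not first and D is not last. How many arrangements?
By inclusion-exclusion: 6! - 2×(6-1)! + (6-2)! = 720 - 240 + 24 = 504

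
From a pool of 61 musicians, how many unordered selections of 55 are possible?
C(61,55) = 61!/(55!×6!) = 55525372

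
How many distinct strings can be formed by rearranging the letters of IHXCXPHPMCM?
11! / (2! × 2! × 1! × 2! × 2! × 2!) = 1247400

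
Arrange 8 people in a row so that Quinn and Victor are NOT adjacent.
Total - adjacent = 8! - (8-1)!×2 = 40320 - 10080 = 30240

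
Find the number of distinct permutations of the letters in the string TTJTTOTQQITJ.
12! / (2! × 6! × 1! × 2! × 1!) = 166320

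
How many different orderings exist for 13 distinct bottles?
13! = 6227020800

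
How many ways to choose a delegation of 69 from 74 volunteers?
C(74,69) = 74!/(69!×5!) = 16108764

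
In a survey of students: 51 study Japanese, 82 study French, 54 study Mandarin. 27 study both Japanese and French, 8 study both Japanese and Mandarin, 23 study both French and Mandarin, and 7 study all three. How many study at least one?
|A∪B∪C| = 51+82+54-27-8-23+7 = 136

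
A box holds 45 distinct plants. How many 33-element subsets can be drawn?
C(45,33) = 45!/(33!×12!) = 28760021745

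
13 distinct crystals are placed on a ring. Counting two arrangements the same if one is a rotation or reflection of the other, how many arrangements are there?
(13-1)!/2 = 479001600/2 = 239500800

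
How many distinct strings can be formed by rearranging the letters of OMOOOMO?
7! / (5! × 2!) = 21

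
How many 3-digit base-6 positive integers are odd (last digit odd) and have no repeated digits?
Last∈{1,3,5}. Last=0: 0. Last nonzero: 3×4×P(4,1) = 48. Total = 48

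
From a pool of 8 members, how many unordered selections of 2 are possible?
C(8,2) = 8!/(2!×6!) = 28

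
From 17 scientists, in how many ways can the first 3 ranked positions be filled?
P(17,3) = 17!/(17-3)! = 4080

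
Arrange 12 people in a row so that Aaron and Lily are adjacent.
Treat as block: (12-1)! × 2! = 39916800 × 2 = 79833600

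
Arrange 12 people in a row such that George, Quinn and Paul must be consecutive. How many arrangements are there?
Treat the 3 as one block: (12-3+1)! × 3! = 3628800 × 6 = 21772800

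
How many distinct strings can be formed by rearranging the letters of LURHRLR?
7! / (1! × 2! × 1! × 3!) = 420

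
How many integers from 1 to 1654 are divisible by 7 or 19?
⌊1654/7⌋ + ⌊1654/19⌋ - ⌊1654/133⌋ = 236 + 87 - 12 = 311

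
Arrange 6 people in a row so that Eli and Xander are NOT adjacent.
Total - adjacent = 6! - (6-1)!×2 = 720 - 240 = 480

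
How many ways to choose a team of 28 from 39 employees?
C(39,28) = 39!/(28!×11!) = 1676056044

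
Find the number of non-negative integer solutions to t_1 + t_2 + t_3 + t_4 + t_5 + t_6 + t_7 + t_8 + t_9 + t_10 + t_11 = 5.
C(5+11-1, 11-1) = C(15, 10) = 3003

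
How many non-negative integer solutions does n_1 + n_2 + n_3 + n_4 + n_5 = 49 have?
C(49+5-1, 5-1) = C(53, 4) = 292825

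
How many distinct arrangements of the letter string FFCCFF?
6! / (4! × 2!) = 15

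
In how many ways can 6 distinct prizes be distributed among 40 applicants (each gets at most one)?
P(40,6) = 40!/(40-6)! = 2763633600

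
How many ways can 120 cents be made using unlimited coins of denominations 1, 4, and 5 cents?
Coefficient of x^120 in 1/(1-x^1) · 1/(1-x^4) · 1/(1-x^5). Case on j = number of 5-cent coins (j = 0..24); remainder r = 120 - 5j is made from {1,4} in ⌊r/4⌋+1 ways. r = 120, 115, 110, 105, 100, 95, 90, 85, 80, 75, 70, 65, 60, 55, 50, 45, 40, 35, 30, 25, 20, 15, 10, 5, 0 → 31 + 29 + 28 + 27 + 26 + 24 + 23 + 22 + 21 + 19 + 18 + 17 + 16 + 14 + 13 + 12 + 11 + 9 + 8 + 7 + 6 + 4 + 3 + 2 + 1 = 391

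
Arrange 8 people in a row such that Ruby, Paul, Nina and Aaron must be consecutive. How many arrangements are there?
Treat the 4 as one block: (8-4+1)! × 4! = 120 × 24 = 2880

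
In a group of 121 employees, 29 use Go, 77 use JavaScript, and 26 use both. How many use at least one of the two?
|A∪B| = |A| + |B| - |A∩B| = 29 + 77 - 26 = 80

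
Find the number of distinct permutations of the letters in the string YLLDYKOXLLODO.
13! / (3! × 1! × 1! × 2! × 4! × 2!) = 10810800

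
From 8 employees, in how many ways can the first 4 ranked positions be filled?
P(8,4) = 8!/(8-4)! = 1680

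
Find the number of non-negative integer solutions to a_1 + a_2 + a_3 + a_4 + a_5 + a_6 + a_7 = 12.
C(12+7-1, 7-1) = C(18, 6) = 18564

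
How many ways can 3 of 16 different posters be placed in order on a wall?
P(16,3) = 16!/(16-3)! = 3360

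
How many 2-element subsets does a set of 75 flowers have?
C(75,2) = 75!/(2!×73!) = 2775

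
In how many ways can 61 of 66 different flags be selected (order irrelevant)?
C(66,61) = 66!/(61!×5!) = 8936928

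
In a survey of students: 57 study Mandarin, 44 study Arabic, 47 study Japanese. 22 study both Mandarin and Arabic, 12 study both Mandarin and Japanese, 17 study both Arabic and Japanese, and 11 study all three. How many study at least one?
|A∪B∪C| = 57+44+47-22-12-17+11 = 108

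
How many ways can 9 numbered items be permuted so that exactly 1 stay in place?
Choose the 1 fixed point C(9,1) = 9, derange the rest: !8 = Σ_{j=0}^{8} (-1)^j·8!/j! = 40320 - 40320 + 20160 - 6720 + 1680 - 336 + 56 - 8 + 1 = 14833. Product = 9 × 14833 = 133497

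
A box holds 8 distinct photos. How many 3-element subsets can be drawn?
C(8,3) = 8!/(3!×5!) = 56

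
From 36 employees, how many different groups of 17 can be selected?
C(36,17) = 36!/(17!×19!) = 8597496600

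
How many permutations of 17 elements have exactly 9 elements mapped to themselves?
Choose the 9 fixed points C(17,9) = 24310, derange the rest: !8 = Σ_{j=0}^{8} (-1)^j·8!/j! = 40320 - 40320 + 20160 - 6720 + 1680 - 336 + 56 - 8 + 1 = 14833. Product = 24310 × 14833 = 360590230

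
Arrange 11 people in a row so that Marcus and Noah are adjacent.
Treat as block: (11-1)! × 2! = 3628800 × 2 = 7257600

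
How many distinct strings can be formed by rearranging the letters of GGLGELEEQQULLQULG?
17! / (3! × 5! × 4! × 2! × 3!) = 1715313600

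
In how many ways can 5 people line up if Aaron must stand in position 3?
Fix one position: (5-1)! = 24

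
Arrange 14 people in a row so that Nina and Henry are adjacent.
Treat as block: (14-1)! × 2! = 6227020800 × 2 = 12454041600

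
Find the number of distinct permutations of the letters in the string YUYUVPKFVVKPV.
13! / (1! × 2! × 2! × 4! × 2! × 2!) = 16216200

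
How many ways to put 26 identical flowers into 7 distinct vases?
C(26+7-1, 7-1) = C(32, 6) = 906192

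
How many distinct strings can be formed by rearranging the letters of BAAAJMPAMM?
10! / (3! × 4! × 1! × 1! × 1!) = 25200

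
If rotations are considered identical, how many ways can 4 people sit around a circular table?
Circular: fix one position, arrange the rest. (4-1)! = 6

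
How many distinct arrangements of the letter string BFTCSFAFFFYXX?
13! / (2! × 1! × 5! × 1! × 1! × 1! × 1! × 1!) = 25945920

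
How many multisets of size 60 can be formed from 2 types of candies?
C(60+2-1, 2-1) = C(61, 1) = 61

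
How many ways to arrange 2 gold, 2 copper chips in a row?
4! / (2! × 2!) = 6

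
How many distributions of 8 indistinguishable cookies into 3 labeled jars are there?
C(8+3-1, 3-1) = C(10, 2) = 45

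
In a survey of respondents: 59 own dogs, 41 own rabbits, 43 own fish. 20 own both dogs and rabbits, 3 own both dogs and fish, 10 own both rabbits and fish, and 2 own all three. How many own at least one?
|A∪B∪C| = 59+41+43-20-3-10+2 = 112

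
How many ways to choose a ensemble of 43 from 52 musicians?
C(52,43) = 52!/(43!×9!) = 3679075400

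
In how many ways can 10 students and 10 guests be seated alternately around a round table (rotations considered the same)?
Fix one of the students: (10-1)! ways for the remaining students, × 10! ways for the guests = 362880 × 3628800 = 1316818944000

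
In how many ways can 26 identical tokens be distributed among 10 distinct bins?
C(26+10-1, 10-1) = C(35, 9) = 70607460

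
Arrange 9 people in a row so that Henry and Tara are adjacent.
Treat as block: (9-1)! × 2! = 40320 × 2 = 80640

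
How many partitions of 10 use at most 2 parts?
By conjugation, equals partitions of 10 into parts ≤ 2. Let r_j(i) = number of partitions of i into parts ≤ j, for i = 0..10. r_1(i) = 1 for all i; r_j(i) = r_{j-1}(i) + r_j(i-j). Rows j = 2..2: ≤2: 1 1 2 2 3 3 4 4 5 5 6. r_2(10) = 6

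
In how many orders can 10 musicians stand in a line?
10! = 3628800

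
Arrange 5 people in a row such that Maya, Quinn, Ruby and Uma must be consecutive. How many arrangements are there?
Treat the 4 as one block: (5-4+1)! × 4! = 2 × 24 = 48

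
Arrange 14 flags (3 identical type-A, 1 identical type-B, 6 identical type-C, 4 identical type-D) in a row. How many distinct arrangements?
14! / (3! × 1! × 6! × 4!) = 840840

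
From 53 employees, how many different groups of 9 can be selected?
C(53,9) = 53!/(9!×44!) = 4431613550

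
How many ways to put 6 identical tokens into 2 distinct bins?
C(6+2-1, 2-1) = C(7, 1) = 7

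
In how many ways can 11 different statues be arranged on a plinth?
11! = 39916800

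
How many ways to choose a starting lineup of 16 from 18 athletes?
C(18,16) = 18!/(16!×2!) = 153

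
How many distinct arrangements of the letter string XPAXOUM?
7! / (2! × 1! × 1! × 1! × 1! × 1!) = 2520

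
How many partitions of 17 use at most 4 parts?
By conjugation, equals partitions of 17 into parts ≤ 4. Let r_j(i) = number of partitions of i into parts ≤ j, for i = 0..17. r_1(i) = 1 for all i; r_j(i) = r_{j-1}(i) + r_j(i-j). Rows j = 2..4: ≤2: 1 1 2 2 3 3 4 4 5 5 6 6 7 7 8 8 9 9; ≤3: 1 1 2 3 4 5 7 8 10 12 14 16 19 21 24 27 30 33; ≤4: 1 1 2 3 5 6 9 11 15 18 23 27 34 39 47 54 64 72. r_4(17) = 72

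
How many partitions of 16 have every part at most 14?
Let r_j(i) = number of partitions of i into parts ≤ j, for i = 0..16. r_1(i) = 1 for all i; r_j(i) = r_{j-1}(i) + r_j(i-j). Rows j = 2..14: ≤2: 1 1 2 2 3 3 4 4 5 5 6 6 7 7 8 8 9; ≤3: 1 1 2 3 4 5 7 8 10 12 14 16 19 21 24 27 30; ≤4: 1 1 2 3 5 6 9 11 15 18 23 27 34 39 47 54 64; ≤5: 1 1 2 3 5 7 10 13 18 23 30 37 47 57 70 84 101; ≤6: 1 1 2 3 5 7 11 14 20 26 35 44 58 71 90 110 136; ≤7: 1 1 2 3 5 7 11 15 21 28 38 49 65 82 105 131 164; ≤8: 1 1 2 3 5 7 11 15 22 29 40 52 70 89 116 146 186; ≤9: 1 1 2 3 5 7 11 15 22 30 41 54 73 94 123 157 201; ≤10: 1 1 2 3 5 7 11 15 22 30 42 55 75 97 128 164 212; ≤11: 1 1 2 3 5 7 11 15 22 30 42 56 76 99 131 169 219; ≤12: 1 1 2 3 5 7 11 15 22 30 42 56 77 100 133 172 224; ≤13: 1 1 2 3 5 7 11 15 22 30 42 56 77 101 134 174 227; ≤14: 1 1 2 3 5 7 11 15 22 30 42 56 77 101 135 175 229. r_14(16) = 229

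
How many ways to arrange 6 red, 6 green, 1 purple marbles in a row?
13! / (6! × 6! × 1!) = 12012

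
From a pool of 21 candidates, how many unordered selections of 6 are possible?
C(21,6) = 21!/(6!×15!) = 54264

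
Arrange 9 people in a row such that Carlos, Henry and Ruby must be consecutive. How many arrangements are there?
Treat the 3 as one block: (9-3+1)! × 3! = 5040 × 6 = 30240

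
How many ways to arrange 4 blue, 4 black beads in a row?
8! / (4! × 4!) = 70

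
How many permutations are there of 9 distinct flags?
9! = 362880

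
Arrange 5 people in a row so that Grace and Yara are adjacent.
Treat as block: (5-1)! × 2! = 24 × 2 = 48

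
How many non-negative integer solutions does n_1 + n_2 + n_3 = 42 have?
C(42+3-1, 3-1) = C(44, 2) = 946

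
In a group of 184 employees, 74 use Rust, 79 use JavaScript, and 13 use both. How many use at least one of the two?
|A∪B| = |A| + |B| - |A∩B| = 74 + 79 - 13 = 140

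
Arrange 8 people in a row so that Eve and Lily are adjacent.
Treat as block: (8-1)! × 2! = 5040 × 2 = 10080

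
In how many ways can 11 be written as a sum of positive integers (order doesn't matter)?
Pentagonal recurrence p(n) = p(n-1) + p(n-2) - p(n-5) - p(n-7) + p(n-12) + p(n-15) - ... gives p(0..10) = 1, 1, 2, 3, 5, 7, 11, 15, 22, 30, 42. p(11) = p(10) + p(9) - p(6) - p(4) = 42 + 30 - 11 - 5 = 56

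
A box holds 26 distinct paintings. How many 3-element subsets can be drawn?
C(26,3) = 26!/(3!×23!) = 2600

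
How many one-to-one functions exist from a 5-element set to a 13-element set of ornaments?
P(13,5) = 13!/(13-5)! = 154440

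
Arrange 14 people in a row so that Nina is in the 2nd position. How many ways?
Fix one position: (14-1)! = 6227020800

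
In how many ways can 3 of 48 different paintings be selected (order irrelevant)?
C(48,3) = 48!/(3!×45!) = 17296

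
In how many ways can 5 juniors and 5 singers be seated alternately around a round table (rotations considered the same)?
Fix one of the juniors: (5-1)! ways for the remaining juniors, × 5! ways for the singers = 24 × 120 = 2880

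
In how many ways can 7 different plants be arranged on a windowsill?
7! = 5040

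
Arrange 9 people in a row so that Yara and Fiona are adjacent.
Treat as block: (9-1)! × 2! = 40320 × 2 = 80640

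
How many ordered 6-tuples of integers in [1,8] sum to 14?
Coefficient of x^14 in (x + x² + ... + x^8)^6. By inclusion-exclusion on dice exceeding 8: Σ_j (-1)^j C(6,j)·C(14-1-8j, 5) = C(6,0)·C(13,5) - C(6,1)·C(5,5) = 1·1287 - 6·1 = 1281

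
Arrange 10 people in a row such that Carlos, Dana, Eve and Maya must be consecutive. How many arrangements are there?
Treat the 4 as one block: (10-4+1)! × 4! = 5040 × 24 = 120960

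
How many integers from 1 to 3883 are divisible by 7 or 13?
⌊3883/7⌋ + ⌊3883/13⌋ - ⌊3883/91⌋ = 554 + 298 - 42 = 810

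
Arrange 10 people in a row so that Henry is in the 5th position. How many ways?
Fix one position: (10-1)! = 362880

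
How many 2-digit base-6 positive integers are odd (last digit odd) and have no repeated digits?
Last∈{1,3,5}. Last=0: 0. Last nonzero: 3×4×P(4,0) = 12. Total = 12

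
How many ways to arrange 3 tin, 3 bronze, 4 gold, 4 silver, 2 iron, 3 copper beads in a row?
19! / (3! × 3! × 4! × 4! × 2! × 3!) = 488864376000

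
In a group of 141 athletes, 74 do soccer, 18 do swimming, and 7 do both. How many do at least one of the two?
|A∪B| = |A| + |B| - |A∩B| = 74 + 18 - 7 = 85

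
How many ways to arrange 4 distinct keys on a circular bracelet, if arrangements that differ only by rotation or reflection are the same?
(4-1)!/2 = 6/2 = 3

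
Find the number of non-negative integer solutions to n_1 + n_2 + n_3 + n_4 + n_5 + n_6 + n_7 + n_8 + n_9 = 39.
C(39+9-1, 9-1) = C(47, 8) = 314457495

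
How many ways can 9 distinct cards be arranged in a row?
9! = 362880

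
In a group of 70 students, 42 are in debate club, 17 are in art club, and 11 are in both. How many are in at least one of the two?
|A∪B| = |A| + |B| - |A∩B| = 42 + 17 - 11 = 48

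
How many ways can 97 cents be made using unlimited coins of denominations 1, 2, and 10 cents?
Coefficient of x^97 in 1/(1-x^1) · 1/(1-x^2) · 1/(1-x^10). Case on j = number of 10-cent coins (j = 0..9); remainder r = 97 - 10j is made from {1,2} in ⌊r/2⌋+1 ways. r = 97, 87, 77, 67, 57, 47, 37, 27, 17, 7 → 49 + 44 + 39 + 34 + 29 + 24 + 19 + 14 + 9 + 4 = 265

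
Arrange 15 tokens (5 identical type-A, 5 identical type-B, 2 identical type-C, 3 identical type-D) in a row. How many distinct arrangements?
15! / (5! × 5! × 2! × 3!) = 7567560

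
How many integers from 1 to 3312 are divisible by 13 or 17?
⌊3312/13⌋ + ⌊3312/17⌋ - ⌊3312/221⌋ = 254 + 194 - 14 = 434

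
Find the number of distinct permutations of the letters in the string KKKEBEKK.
8! / (2! × 1! × 5!) = 168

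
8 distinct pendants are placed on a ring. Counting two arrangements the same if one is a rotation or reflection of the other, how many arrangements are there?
(8-1)!/2 = 5040/2 = 2520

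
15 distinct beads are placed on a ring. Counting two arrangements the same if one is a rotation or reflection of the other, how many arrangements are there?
(15-1)!/2 = 87178291200/2 = 43589145600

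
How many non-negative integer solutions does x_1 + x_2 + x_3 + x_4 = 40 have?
C(40+4-1, 4-1) = C(43, 3) = 12341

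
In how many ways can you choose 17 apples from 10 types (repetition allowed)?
C(17+10-1, 10-1) = C(26, 9) = 3124550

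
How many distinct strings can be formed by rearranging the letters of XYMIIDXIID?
10! / (2! × 1! × 4! × 1! × 2!) = 37800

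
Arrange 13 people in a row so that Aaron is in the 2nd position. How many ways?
Fix one position: (13-1)! = 479001600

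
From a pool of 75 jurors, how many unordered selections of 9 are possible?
C(75,9) = 75!/(9!×66!) = 125595622175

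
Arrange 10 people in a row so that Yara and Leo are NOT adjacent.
Total - adjacent = 10! - (10-1)!×2 = 3628800 - 725760 = 2903040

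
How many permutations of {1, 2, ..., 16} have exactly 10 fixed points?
Choose the 10 fixed points C(16,10) = 8008, derange the rest: !6 = Σ_{j=0}^{6} (-1)^j·6!/j! = 720 - 720 + 360 - 120 + 30 - 6 + 1 = 265. Product = 8008 × 265 = 2122120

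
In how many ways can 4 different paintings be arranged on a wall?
4! = 24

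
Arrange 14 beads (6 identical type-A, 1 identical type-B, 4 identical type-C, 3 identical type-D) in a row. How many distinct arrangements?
14! / (6! × 1! × 4! × 3!) = 840840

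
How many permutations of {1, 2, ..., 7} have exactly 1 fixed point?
Choose the 1 fixed point C(7,1) = 7, derange the rest: !6 = Σ_{j=0}^{6} (-1)^j·6!/j! = 720 - 720 + 360 - 120 + 30 - 6 + 1 = 265. Product = 7 × 265 = 1855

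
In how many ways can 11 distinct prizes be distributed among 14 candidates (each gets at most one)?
P(14,11) = 14!/(14-11)! = 14529715200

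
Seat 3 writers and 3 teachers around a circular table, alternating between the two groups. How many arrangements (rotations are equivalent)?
Fix one of the writers: (3-1)! ways for the remaining writers, × 3! ways for the teachers = 2 × 6 = 12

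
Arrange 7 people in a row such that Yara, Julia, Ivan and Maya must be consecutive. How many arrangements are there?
Treat the 4 as one block: (7-4+1)! × 4! = 24 × 24 = 576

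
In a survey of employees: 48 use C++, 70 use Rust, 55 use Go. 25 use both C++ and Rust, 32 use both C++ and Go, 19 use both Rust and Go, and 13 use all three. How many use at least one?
|A∪B∪C| = 48+70+55-25-32-19+13 = 110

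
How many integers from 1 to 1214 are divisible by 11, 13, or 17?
⌊1214/11⌋+⌊1214/13⌋+⌊1214/17⌋ - ⌊1214/143⌋-⌊1214/187⌋-⌊1214/221⌋ + ⌊1214/2431⌋ = 110+93+71 - 8-6-5 + 0 = 255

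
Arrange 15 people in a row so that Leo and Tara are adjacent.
Treat as block: (15-1)! × 2! = 87178291200 × 2 = 174356582400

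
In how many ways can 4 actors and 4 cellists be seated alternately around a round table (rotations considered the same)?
Fix one of the actors: (4-1)! ways for the remaining actors, × 4! ways for the cellists = 6 × 24 = 144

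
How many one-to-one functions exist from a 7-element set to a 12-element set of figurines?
P(12,7) = 12!/(12-7)! = 3991680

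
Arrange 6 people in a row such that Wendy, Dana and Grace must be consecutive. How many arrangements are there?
Treat the 3 as one block: (6-3+1)! × 3! = 24 × 6 = 144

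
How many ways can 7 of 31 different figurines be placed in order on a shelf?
P(31,7) = 31!/(31-7)! = 13253058000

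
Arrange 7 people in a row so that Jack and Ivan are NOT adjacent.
Total - adjacent = 7! - (7-1)!×2 = 5040 - 1440 = 3600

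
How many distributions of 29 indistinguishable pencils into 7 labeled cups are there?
C(29+7-1, 7-1) = C(35, 6) = 1623160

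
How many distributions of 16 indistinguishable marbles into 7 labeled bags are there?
C(16+7-1, 7-1) = C(22, 6) = 74613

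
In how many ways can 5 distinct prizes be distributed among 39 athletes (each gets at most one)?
P(39,5) = 39!/(39-5)! = 69090840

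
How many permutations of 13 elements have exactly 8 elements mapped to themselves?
Choose the 8 fixed points C(13,8) = 1287, derange the rest: !5 = Σ_{j=0}^{5} (-1)^j·5!/j! = 120 - 120 + 60 - 20 + 5 - 1 = 44. Product = 1287 × 44 = 56628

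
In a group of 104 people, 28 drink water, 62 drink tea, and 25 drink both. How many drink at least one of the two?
|A∪B| = |A| + |B| - |A∩B| = 28 + 62 - 25 = 65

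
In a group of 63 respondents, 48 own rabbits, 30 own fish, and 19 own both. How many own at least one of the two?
|A∪B| = |A| + |B| - |A∩B| = 48 + 30 - 19 = 59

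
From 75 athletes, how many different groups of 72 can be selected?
C(75,72) = 75!/(72!×3!) = 67525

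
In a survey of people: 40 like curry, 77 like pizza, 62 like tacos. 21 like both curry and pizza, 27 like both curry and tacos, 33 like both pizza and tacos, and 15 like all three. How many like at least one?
|A∪B∪C| = 40+77+62-21-27-33+15 = 113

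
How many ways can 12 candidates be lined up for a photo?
12! = 479001600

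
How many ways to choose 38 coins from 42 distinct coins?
C(42,38) = 42!/(38!×4!) = 111930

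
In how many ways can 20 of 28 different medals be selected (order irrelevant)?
C(28,20) = 28!/(20!×8!) = 3108105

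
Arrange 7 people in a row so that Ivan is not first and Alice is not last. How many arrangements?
By inclusion-exclusion: 7! - 2×(7-1)! + (7-2)! = 5040 - 1440 + 120 = 3720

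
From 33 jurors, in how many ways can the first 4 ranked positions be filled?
P(33,4) = 33!/(33-4)! = 982080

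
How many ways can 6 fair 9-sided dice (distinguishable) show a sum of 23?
Coefficient of x^23 in (x + x² + ... + x^9)^6. By inclusion-exclusion on dice exceeding 9: Σ_j (-1)^j C(6,j)·C(23-1-9j, 5) = C(6,0)·C(22,5) - C(6,1)·C(13,5) = 1·26334 - 6·1287 = 18612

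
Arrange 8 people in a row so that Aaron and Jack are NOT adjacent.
Total - adjacent = 8! - (8-1)!×2 = 40320 - 10080 = 30240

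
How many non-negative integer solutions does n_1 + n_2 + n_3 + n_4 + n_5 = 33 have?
C(33+5-1, 5-1) = C(37, 4) = 66045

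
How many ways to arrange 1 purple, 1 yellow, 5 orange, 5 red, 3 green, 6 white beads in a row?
21! / (1! × 1! × 5! × 5! × 3! × 6!) = 821292151680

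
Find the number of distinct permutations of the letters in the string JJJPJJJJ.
8! / (7! × 1!) = 8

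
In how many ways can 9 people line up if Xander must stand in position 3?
Fix one position: (9-1)! = 40320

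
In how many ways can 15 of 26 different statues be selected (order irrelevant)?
C(26,15) = 26!/(15!×11!) = 7726160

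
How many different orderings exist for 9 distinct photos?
9! = 362880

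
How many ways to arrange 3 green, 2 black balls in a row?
5! / (3! × 2!) = 10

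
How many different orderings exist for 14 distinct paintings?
14! = 87178291200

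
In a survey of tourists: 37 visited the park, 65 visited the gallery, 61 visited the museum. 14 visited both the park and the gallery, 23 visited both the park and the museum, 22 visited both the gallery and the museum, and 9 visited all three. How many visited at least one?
|A∪B∪C| = 37+65+61-14-23-22+9 = 113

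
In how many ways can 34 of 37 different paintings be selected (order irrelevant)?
C(37,34) = 37!/(34!×3!) = 7770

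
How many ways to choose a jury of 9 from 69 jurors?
C(69,9) = 69!/(9!×60!) = 56672074888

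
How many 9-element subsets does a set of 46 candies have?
C(46,9) = 46!/(9!×37!) = 1101716330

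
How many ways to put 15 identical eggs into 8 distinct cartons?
C(15+8-1, 8-1) = C(22, 7) = 170544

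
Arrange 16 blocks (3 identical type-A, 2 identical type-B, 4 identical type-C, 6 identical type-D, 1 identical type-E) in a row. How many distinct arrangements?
16! / (3! × 2! × 4! × 6! × 1!) = 100900800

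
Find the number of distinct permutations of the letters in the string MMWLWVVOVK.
10! / (1! × 3! × 2! × 2! × 1! × 1!) = 151200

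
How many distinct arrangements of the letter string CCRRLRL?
7! / (2! × 2! × 3!) = 210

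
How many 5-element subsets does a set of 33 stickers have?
C(33,5) = 33!/(5!×28!) = 237336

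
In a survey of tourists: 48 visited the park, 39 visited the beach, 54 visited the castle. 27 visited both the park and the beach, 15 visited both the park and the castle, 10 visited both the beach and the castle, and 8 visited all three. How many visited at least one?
|A∪B∪C| = 48+39+54-27-15-10+8 = 97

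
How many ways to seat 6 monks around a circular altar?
Circular: fix one position, arrange the rest. (6-1)! = 120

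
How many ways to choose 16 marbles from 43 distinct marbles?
C(43,16) = 43!/(16!×27!) = 265182149218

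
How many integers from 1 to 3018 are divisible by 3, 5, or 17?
⌊3018/3⌋+⌊3018/5⌋+⌊3018/17⌋ - ⌊3018/15⌋-⌊3018/51⌋-⌊3018/85⌋ + ⌊3018/255⌋ = 1006+603+177 - 201-59-35 + 11 = 1502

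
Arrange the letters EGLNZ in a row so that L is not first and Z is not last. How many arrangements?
By inclusion-exclusion: 5! - 2×(5-1)! + (5-2)! = 120 - 48 + 6 = 78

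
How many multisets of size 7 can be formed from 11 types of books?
C(7+11-1, 11-1) = C(17, 10) = 19448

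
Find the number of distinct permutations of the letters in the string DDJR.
4! / (2! × 1! × 1!) = 12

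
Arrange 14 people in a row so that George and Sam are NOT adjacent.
Total - adjacent = 14! - (14-1)!×2 = 87178291200 - 12454041600 = 74724249600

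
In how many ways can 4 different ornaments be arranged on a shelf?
4! = 24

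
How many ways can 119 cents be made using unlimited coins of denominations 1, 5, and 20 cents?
Coefficient of x^119 in 1/(1-x^1) · 1/(1-x^5) · 1/(1-x^20). Case on j = number of 20-cent coins (j = 0..5); remainder r = 119 - 20j is made from {1,5} in ⌊r/5⌋+1 ways. r = 119, 99, 79, 59, 39, 19 → 24 + 20 + 16 + 12 + 8 + 4 = 84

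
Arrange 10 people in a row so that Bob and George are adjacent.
Treat as block: (10-1)! × 2! = 362880 × 2 = 725760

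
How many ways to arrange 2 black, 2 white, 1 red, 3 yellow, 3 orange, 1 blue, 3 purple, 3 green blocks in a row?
18! / (2! × 2! × 1! × 3! × 3! × 1! × 3! × 3!) = 1235025792000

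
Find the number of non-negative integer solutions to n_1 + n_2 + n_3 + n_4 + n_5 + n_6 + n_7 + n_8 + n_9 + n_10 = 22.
C(22+10-1, 10-1) = C(31, 9) = 20160075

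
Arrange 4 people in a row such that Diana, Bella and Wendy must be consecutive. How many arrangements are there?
Treat the 3 as one block: (4-3+1)! × 3! = 2 × 6 = 12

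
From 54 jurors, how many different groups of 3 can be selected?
C(54,3) = 54!/(3!×51!) = 24804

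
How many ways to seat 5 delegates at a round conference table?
Circular: fix one position, arrange the rest. (5-1)! = 24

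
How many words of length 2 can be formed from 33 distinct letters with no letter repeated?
P(33,2) = 33!/(33-2)! = 1056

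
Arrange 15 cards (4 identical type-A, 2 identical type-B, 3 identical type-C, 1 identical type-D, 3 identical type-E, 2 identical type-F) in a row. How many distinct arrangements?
15! / (4! × 2! × 3! × 1! × 3! × 2!) = 378378000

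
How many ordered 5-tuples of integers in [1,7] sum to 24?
Coefficient of x^24 in (x + x² + ... + x^7)^5. By inclusion-exclusion on dice exceeding 7: Σ_j (-1)^j C(5,j)·C(24-1-7j, 4) = C(5,0)·C(23,4) - C(5,1)·C(16,4) + C(5,2)·C(9,4) = 1·8855 - 5·1820 + 10·126 = 1015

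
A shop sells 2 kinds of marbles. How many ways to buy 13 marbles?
C(13+2-1, 2-1) = C(14, 1) = 14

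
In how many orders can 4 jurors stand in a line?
4! = 24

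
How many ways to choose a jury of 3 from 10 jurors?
C(10,3) = 10!/(3!×7!) = 120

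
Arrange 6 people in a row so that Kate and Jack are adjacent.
Treat as block: (6-1)! × 2! = 120 × 2 = 240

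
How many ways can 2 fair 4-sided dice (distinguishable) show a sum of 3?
Coefficient of x^3 in (x + x² + ... + x^4)^2. By inclusion-exclusion on dice exceeding 4: Σ_j (-1)^j C(2,j)·C(3-1-4j, 1) = C(2,0)·C(2,1) = 1·2 = 2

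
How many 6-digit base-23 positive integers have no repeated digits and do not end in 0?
Last digit: 22 nonzero choices. First digit: 21 (nonzero, ≠last). Middle 4: P(21,4) = 143640. Total = 66361680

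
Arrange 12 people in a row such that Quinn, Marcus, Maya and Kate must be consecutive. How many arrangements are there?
Treat the 4 as one block: (12-4+1)! × 4! = 362880 × 24 = 8709120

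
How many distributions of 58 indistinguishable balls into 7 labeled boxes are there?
C(58+7-1, 7-1) = C(64, 6) = 74974368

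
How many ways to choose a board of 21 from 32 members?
C(32,21) = 32!/(21!×11!) = 129024480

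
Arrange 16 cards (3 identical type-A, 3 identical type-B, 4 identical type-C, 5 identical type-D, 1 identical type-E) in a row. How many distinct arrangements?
16! / (3! × 3! × 4! × 5! × 1!) = 201801600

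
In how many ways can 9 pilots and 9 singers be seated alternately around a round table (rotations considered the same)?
Fix one of the pilots: (9-1)! ways for the remaining pilots, × 9! ways for the singers = 40320 × 362880 = 14631321600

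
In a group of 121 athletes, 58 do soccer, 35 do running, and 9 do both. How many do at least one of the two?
|A∪B| = |A| + |B| - |A∩B| = 58 + 35 - 9 = 84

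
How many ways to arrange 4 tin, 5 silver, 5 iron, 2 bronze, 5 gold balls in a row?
21! / (4! × 5! × 5! × 2! × 5!) = 615969113760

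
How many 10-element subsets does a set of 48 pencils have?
C(48,10) = 48!/(10!×38!) = 6540715896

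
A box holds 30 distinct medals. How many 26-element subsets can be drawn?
C(30,26) = 30!/(26!×4!) = 27405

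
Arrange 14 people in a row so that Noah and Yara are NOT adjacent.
Total - adjacent = 14! - (14-1)!×2 = 87178291200 - 12454041600 = 74724249600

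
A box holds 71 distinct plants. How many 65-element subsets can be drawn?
C(71,65) = 71!/(65!×6!) = 143218999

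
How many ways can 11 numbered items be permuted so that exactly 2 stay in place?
Choose the 2 fixed points C(11,2) = 55, derange the rest: !9 = Σ_{j=0}^{9} (-1)^j·9!/j! = 362880 - 362880 + 181440 - 60480 + 15120 - 3024 + 504 - 72 + 9 - 1 = 133496. Product = 55 × 133496 = 7342280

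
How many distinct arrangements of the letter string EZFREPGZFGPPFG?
14! / (2! × 3! × 2! × 1! × 3! × 3!) = 100900800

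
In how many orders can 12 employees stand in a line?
12! = 479001600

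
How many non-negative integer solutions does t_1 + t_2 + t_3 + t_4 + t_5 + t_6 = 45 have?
C(45+6-1, 6-1) = C(50, 5) = 2118760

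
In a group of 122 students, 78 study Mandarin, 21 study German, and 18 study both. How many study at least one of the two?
|A∪B| = |A| + |B| - |A∩B| = 78 + 21 - 18 = 81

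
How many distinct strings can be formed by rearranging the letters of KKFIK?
5! / (3! × 1! × 1!) = 20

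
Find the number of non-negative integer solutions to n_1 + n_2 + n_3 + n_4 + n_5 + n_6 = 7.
C(7+6-1, 6-1) = C(12, 5) = 792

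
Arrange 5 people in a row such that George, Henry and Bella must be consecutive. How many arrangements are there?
Treat the 3 as one block: (5-3+1)! × 3! = 6 × 6 = 36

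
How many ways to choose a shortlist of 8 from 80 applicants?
C(80,8) = 80!/(8!×72!) = 28987537150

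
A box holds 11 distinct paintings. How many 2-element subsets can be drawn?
C(11,2) = 11!/(2!×9!) = 55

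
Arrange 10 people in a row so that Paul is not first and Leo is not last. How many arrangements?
By inclusion-exclusion: 10! - 2×(10-1)! + (10-2)! = 3628800 - 725760 + 40320 = 2943360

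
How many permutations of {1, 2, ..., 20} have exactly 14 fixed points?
Choose the 14 fixed points C(20,14) = 38760, derange the rest: !6 = Σ_{j=0}^{6} (-1)^j·6!/j! = 720 - 720 + 360 - 120 + 30 - 6 + 1 = 265. Product = 38760 × 265 = 10271400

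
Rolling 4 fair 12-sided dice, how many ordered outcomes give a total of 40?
Coefficient of x^40 in (x + x² + ... + x^12)^4. By inclusion-exclusion on dice exceeding 12: Σ_j (-1)^j C(4,j)·C(40-1-12j, 3) = C(4,0)·C(39,3) - C(4,1)·C(27,3) + C(4,2)·C(15,3) - C(4,3)·C(3,3) = 1·9139 - 4·2925 + 6·455 - 4·1 = 165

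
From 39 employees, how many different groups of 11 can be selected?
C(39,11) = 39!/(11!×28!) = 1676056044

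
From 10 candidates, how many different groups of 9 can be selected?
C(10,9) = 10!/(9!×1!) = 10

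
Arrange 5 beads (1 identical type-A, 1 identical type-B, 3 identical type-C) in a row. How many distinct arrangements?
5! / (1! × 1! × 3!) = 20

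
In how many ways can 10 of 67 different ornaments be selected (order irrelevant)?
C(67,10) = 67!/(10!×57!) = 247994680648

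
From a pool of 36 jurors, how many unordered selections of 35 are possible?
C(36,35) = 36!/(35!×1!) = 36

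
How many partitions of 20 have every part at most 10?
Let r_j(i) = number of partitions of i into parts ≤ j, for i = 0..20. r_1(i) = 1 for all i; r_j(i) = r_{j-1}(i) + r_j(i-j). Rows j = 2..10: ≤2: 1 1 2 2 3 3 4 4 5 5 6 6 7 7 8 8 9 9 10 10 11; ≤3: 1 1 2 3 4 5 7 8 10 12 14 16 19 21 24 27 30 33 37 40 44; ≤4: 1 1 2 3 5 6 9 11 15 18 23 27 34 39 47 54 64 72 84 94 108; ≤5: 1 1 2 3 5 7 10 13 18 23 30 37 47 57 70 84 101 119 141 164 192; ≤6: 1 1 2 3 5 7 11 14 20 26 35 44 58 71 90 110 136 163 199 235 282; ≤7: 1 1 2 3 5 7 11 15 21 28 38 49 65 82 105 131 164 201 248 300 364; ≤8: 1 1 2 3 5 7 11 15 22 29 40 52 70 89 116 146 186 230 288 352 434; ≤9: 1 1 2 3 5 7 11 15 22 30 41 54 73 94 123 157 201 252 318 393 488; ≤10: 1 1 2 3 5 7 11 15 22 30 42 55 75 97 128 164 212 267 340 423 530. r_10(20) = 530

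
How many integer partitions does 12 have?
Pentagonal recurrence p(n) = p(n-1) + p(n-2) - p(n-5) - p(n-7) + p(n-12) + p(n-15) - ... gives p(0..11) = 1, 1, 2, 3, 5, 7, 11, 15, 22, 30, 42, 56. p(12) = p(11) + p(10) - p(7) - p(5) + p(0) = 56 + 42 - 15 - 7 + 1 = 77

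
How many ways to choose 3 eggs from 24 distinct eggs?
C(24,3) = 24!/(3!×21!) = 2024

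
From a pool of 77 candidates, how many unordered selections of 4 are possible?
C(77,4) = 77!/(4!×73!) = 1353275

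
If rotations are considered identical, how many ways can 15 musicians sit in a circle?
Circular: fix one position, arrange the rest. (15-1)! = 87178291200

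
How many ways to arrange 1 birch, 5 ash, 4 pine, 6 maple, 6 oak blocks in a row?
22! / (1! × 5! × 4! × 6! × 6!) = 752851139040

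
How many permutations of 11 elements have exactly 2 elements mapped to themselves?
Choose the 2 fixed points C(11,2) = 55, derange the rest: !9 = Σ_{j=0}^{9} (-1)^j·9!/j! = 362880 - 362880 + 181440 - 60480 + 15120 - 3024 + 504 - 72 + 9 - 1 = 133496. Product = 55 × 133496 = 7342280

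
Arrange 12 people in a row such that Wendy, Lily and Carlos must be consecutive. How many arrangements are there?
Treat the 3 as one block: (12-3+1)! × 3! = 3628800 × 6 = 21772800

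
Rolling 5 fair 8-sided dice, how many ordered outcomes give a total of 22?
Coefficient of x^22 in (x + x² + ... + x^8)^5. By inclusion-exclusion on dice exceeding 8: Σ_j (-1)^j C(5,j)·C(22-1-8j, 4) = C(5,0)·C(21,4) - C(5,1)·C(13,4) + C(5,2)·C(5,4) = 1·5985 - 5·715 + 10·5 = 2460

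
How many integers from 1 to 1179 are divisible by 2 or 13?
⌊1179/2⌋ + ⌊1179/13⌋ - ⌊1179/26⌋ = 589 + 90 - 45 = 634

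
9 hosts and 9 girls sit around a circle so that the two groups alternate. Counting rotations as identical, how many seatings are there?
Fix one of the hosts: (9-1)! ways for the remaining hosts, × 9! ways for the girls = 40320 × 362880 = 14631321600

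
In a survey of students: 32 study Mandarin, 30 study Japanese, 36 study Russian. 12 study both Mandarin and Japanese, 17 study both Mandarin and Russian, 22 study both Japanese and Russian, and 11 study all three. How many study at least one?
|A∪B∪C| = 32+30+36-12-17-22+11 = 58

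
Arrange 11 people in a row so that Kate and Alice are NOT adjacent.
Total - adjacent = 11! - (11-1)!×2 = 39916800 - 7257600 = 32659200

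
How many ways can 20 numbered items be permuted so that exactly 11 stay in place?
Choose the 11 fixed points C(20,11) = 167960, derange the rest: !9 = Σ_{j=0}^{9} (-1)^j·9!/j! = 362880 - 362880 + 181440 - 60480 + 15120 - 3024 + 504 - 72 + 9 - 1 = 133496. Product = 167960 × 133496 = 22421988160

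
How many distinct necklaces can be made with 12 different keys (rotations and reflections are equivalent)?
(12-1)!/2 = 39916800/2 = 19958400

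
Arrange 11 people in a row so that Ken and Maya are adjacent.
Treat as block: (11-1)! × 2! = 3628800 × 2 = 7257600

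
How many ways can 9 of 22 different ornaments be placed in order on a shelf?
P(22,9) = 22!/(22-9)! = 180503769600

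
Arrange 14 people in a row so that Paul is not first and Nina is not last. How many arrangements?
By inclusion-exclusion: 14! - 2×(14-1)! + (14-2)! = 87178291200 - 12454041600 + 479001600 = 75203251200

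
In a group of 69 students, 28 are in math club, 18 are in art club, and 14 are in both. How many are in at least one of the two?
|A∪B| = |A| + |B| - |A∩B| = 28 + 18 - 14 = 32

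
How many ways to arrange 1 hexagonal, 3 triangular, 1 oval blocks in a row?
5! / (1! × 3! × 1!) = 20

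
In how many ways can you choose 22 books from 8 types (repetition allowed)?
C(22+8-1, 8-1) = C(29, 7) = 1560780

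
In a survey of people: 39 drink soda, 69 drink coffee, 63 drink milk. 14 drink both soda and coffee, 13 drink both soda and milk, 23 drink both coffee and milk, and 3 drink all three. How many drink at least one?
|A∪B∪C| = 39+69+63-14-13-23+3 = 124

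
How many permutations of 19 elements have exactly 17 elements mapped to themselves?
Choose the 17 fixed points C(19,17) = 171, derange the rest: !2 = Σ_{j=0}^{2} (-1)^j·2!/j! = 2 - 2 + 1 = 1. Product = 171 × 1 = 171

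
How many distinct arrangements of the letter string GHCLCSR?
7! / (1! × 1! × 1! × 2! × 1! × 1!) = 2520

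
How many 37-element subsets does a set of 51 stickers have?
C(51,37) = 51!/(37!×14!) = 1292706174900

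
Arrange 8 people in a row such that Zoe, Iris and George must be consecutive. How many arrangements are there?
Treat the 3 as one block: (8-3+1)! × 3! = 720 × 6 = 4320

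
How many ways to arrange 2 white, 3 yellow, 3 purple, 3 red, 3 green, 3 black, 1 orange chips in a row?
18! / (2! × 3! × 3! × 3! × 3! × 3! × 1!) = 411675264000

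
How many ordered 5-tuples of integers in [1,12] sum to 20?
Coefficient of x^20 in (x + x² + ... + x^12)^5. By inclusion-exclusion on dice exceeding 12: Σ_j (-1)^j C(5,j)·C(20-1-12j, 4) = C(5,0)·C(19,4) - C(5,1)·C(7,4) = 1·3876 - 5·35 = 3701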